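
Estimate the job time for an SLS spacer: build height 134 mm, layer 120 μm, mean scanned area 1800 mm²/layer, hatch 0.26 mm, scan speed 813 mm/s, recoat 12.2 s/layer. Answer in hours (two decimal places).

Layer count = ceil(134 / 0.12) = 1117.
Scan path per layer: 1800 / 0.26 → 6923.1 mm.
Scan time per layer = 6923.1 / 813, so 8.5155 s.
Per-layer time: 8.5155 + 12.2 → 20.7155 s.
Build time = 1117 × 20.7155 = 23139.2135 s = 6.43 hours.

6.43 hours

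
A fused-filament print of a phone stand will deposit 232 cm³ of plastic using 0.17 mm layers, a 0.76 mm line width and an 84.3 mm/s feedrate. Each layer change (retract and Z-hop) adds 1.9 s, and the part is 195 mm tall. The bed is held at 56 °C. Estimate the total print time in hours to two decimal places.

Line area = 0.17 × 0.76 = 0.1292 mm².
Path length: 232000 mm³ / 0.1292 mm² → 1795665.6 mm.
Time extruding = 1795665.6 / 84.3 = 21300.9 s.
Layers = ⌈195/0.17⌉ = 1148.
Layer-change overhead = 1148 × 1.9, so 2181.2 s.
Altogether 21300.9 + 2181.2 = 23482.1 s, i.e. 6.52 hours.

6.52 hours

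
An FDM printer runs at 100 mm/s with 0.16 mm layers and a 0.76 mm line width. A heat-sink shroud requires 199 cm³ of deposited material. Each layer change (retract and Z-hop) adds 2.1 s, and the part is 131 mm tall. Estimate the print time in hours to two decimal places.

Bead cross-section: 0.16 × 0.76 → 0.1216 mm².
Toolpath length = 199 cm³ / 0.1216 mm² = 199000 / 0.1216 = 1636513.2 mm.
Time extruding: 1636513.2 / 100 → 16365.1 s.
Layer count = ceil(131 / 0.16) = 819.
Z-hop total = 819 × 2.1, so 1719.9 s.
Altogether 16365.1 + 1719.9 = 18085 s, i.e. 5.02 hours.

5.02 hours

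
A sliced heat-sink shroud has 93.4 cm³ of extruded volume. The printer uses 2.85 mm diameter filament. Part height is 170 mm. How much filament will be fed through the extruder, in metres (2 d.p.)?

A = π r² = π × 1.425² = 6.3794 mm².
Length = 93.4 cm³ / 6.3794 mm² = 93400 / 6.3794 = 14640.88 mm = 14.64 m.

14.64 m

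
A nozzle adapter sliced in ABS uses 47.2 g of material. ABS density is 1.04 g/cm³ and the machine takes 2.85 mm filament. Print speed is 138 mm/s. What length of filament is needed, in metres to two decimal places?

Volume = 47.2 g / 1.04 g·cm⁻³ = 45.3846 cm³ = 45384.6 mm³.
A = π r² = π × 1.425² = 6.3794 mm².
Length = 45384.6 / 6.3794 = 7114.24 mm = 7.11 m.

7.11 m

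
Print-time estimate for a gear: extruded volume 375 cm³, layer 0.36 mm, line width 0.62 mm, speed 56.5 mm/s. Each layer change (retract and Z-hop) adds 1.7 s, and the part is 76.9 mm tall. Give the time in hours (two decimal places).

8.36 hours

Bead cross-section = 0.36 × 0.62, so 0.2232 mm².
Total extruded path = 375000/0.2232 = 1680107.5 mm.
Extrusion time = 1680107.5 / 56.5, so 29736.4 s.
Number of layers: 76.9 / 0.36 → 214 (rounded up).
Non-print overhead = 214 × 1.7, so 363.8 s.
Altogether 29736.4 + 363.8 = 30100.2 s, i.e. 8.36 hours.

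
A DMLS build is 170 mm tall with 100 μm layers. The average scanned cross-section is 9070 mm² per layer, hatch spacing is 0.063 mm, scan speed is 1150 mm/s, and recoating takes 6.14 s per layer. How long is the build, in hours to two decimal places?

62.02 hours

Number of layers: 170 / 0.1 → 1700 (rounded up).
Per-layer scan distance = 9070 / 0.063, so 143968.3 mm.
Laser time per layer = 143968.3 / 1150, so 125.1898 s.
Per-layer time: 125.1898 + 6.14 → 131.3298 s.
1700 layers × 131.3298 s/layer = 223260.66 s, i.e. 62.02 hours.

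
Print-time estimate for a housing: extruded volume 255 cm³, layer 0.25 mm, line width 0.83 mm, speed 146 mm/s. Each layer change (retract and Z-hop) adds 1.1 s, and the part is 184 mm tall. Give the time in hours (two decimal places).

Line area = 0.25 × 0.83, so 0.2075 mm².
Total extruded path = 255000/0.2075 = 1228915.7 mm.
Time extruding = 1228915.7 / 146, so 8417.2 s.
Layers = ⌈184/0.25⌉ = 736.
Layer-change overhead = 736 × 1.1, so 809.6 s.
Altogether 8417.2 + 809.6 = 9226.8 s, i.e. 2.56 hours.

2.56 hours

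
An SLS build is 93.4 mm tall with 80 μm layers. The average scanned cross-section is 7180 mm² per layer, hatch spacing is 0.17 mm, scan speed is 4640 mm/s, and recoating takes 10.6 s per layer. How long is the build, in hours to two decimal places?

Number of layers: 93.4 / 0.08 → 1168 (rounded up).
Per-layer scan distance = 7180 / 0.17, so 42235.3 mm.
Per-layer scan time: 42235.3 / 4640 → 9.1024 s.
Time per layer: 9.1024 + 10.6 → 19.7024 s.
Total: 1168 × 19.7024 s = 23012.4032 s → 6.39 hours.

6.39 hours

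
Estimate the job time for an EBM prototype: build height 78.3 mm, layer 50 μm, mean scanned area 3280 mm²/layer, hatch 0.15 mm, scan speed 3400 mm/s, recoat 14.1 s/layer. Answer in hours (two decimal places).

Layers = ⌈78.3/0.05⌉ = 1566.
Per-layer scan distance: 3280 / 0.15 → 21866.7 mm.
Scan time per layer = 21866.7 / 3400 = 6.4314 s.
Per-layer time = 6.4314 + 14.1, so 20.5314 s.
Build time = 1566 × 20.5314 = 32152.1724 s = 8.93 hours.

8.93 hours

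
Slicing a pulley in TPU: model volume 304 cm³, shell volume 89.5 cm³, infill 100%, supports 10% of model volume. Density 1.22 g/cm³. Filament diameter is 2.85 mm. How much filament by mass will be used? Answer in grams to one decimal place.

Interior volume: 304 − 89.5 → 214.5 cm³.
Infill deposited = 1.00 × 214.5, so 214.5 cm³.
Support = 0.10 × 304, so 30.4 cm³.
Deposited volume: 89.5 + 214.5 + 30.4 → 334.4 cm³.
Mass: 334.4 × 1.22 → 407.968 g.

408.0 g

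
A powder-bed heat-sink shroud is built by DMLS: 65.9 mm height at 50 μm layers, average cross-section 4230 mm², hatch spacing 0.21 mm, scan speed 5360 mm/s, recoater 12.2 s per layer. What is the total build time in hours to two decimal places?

Layers = ⌈65.9/0.05⌉ = 1318.
Hatch length per layer: 4230 / 0.21 → 20142.9 mm.
Per-layer scan time: 20142.9 / 5360 → 3.758 s.
Layer cycle = 3.758 + 12.2, so 15.958 s.
1318 layers × 15.958 s/layer = 21032.644 s, i.e. 5.84 hours.

5.84 hours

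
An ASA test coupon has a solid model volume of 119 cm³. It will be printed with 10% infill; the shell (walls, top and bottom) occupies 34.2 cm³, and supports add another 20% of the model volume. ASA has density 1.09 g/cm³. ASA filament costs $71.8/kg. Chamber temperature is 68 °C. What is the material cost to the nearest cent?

$5.20

Interior volume = 119 − 34.2 = 84.8 cm³.
Infill volume = 0.10 × 84.8 = 8.48 cm³.
Support = 0.20 × 119, so 23.8 cm³.
Total printed volume = 34.2 + 8.48 + 23.8, so 66.48 cm³.
Mass = 66.48 × 1.09, so 72.4632 g.
At $71.8/kg: 72.4632/1000 × 71.8 = $5.20.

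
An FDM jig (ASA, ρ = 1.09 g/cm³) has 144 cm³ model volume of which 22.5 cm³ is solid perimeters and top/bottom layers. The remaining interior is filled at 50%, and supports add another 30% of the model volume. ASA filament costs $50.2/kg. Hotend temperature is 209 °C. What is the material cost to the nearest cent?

Volume inside the shell = 144 − 22.5, so 121.5 cm³.
Infill deposited = 0.50 × 121.5, so 60.75 cm³.
Support = 0.30 × 144 = 43.2 cm³.
Total extruded: 22.5 + 60.75 + 43.2 → 126.45 cm³.
Mass: 126.45 × 1.09 → 137.8305 g.
Cost = 137.8305 g / 1000 × $50.2/kg = $6.92.

$6.92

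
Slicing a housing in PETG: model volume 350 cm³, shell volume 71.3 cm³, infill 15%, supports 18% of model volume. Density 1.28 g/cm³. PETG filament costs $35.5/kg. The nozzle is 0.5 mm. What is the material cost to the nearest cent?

Interior volume = 350 − 71.3 = 278.7 cm³.
Infill volume: 0.15 × 278.7 → 41.805 cm³.
Support: 0.18 × 350 → 63 cm³.
Deposited volume: 71.3 + 41.805 + 63 → 176.105 cm³.
Mass = 176.105 × 1.28, so 225.4144 g.
Cost = 225.4144 g / 1000 × $35.5/kg = $8.00.

$8.00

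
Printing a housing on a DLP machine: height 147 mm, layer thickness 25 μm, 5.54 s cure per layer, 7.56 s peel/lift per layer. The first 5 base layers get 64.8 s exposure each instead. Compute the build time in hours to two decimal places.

21.48 hours

Layer count = ceil(147 / 0.025) = 5880.
Burn-in layers = 5 × (64.8 + 7.56), so 361.8 s.
Regular layers: 5875 × (5.54 + 7.56) → 76962.5 s.
Total = 361.8 + 76962.5 = 77324.3 s = 21.48 hours.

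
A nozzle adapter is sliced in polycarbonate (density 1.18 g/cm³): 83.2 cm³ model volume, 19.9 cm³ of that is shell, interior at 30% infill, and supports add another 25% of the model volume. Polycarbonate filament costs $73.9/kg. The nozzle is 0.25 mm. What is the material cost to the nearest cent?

$5.21

Volume inside the shell: 83.2 − 19.9 → 63.3 cm³.
Infill deposited = 0.30 × 63.3 = 18.99 cm³.
Support = 0.25 × 83.2 = 20.8 cm³.
Total printed volume: 19.9 + 18.99 + 20.8 → 59.69 cm³.
Mass = 59.69 × 1.18, so 70.4342 g.
Cost = 70.4342 g / 1000 × $73.9/kg = $5.21.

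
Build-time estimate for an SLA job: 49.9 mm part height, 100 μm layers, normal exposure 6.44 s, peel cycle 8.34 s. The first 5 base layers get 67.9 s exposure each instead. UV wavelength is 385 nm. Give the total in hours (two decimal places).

Layers = ⌈49.9/0.1⌉ = 499.
Burn-in layers: 5 × (67.9 + 8.34) → 381.2 s.
Remaining layers = 494 × (6.44 + 8.34) = 7301.32 s.
Total = 381.2 + 7301.32 = 7682.52 s = 2.13 hours.

2.13 hours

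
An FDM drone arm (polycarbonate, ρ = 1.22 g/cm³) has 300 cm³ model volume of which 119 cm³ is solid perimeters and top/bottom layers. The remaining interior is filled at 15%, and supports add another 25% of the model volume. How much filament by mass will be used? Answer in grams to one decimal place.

269.8 g

Interior volume: 300 − 119 → 181 cm³.
Deposited infill: 0.15 × 181 → 27.15 cm³.
Support = 0.25 × 300 = 75 cm³.
Deposited volume: 119 + 27.15 + 75 → 221.15 cm³.
Mass = 221.15 × 1.22 = 269.803 g.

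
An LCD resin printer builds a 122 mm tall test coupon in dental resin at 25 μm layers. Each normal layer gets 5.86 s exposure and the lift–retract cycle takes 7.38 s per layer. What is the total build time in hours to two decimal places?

17.95 hours

Number of layers: 122 / 0.025 → 4880 (rounded up).
Per-layer time: 5.86 + 7.38 → 13.24 s.
Total = 4880 × 13.24 = 64611.2 s = 17.95 hours.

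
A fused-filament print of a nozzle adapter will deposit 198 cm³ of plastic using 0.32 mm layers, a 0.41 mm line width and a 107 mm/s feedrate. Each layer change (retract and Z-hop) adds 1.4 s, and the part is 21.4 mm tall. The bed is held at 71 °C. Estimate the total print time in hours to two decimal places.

Extrusion cross-section = 0.32 × 0.41 = 0.1312 mm².
Path length: 198000 mm³ / 0.1312 mm² → 1509146.3 mm.
Extrusion time = 1509146.3 / 107 = 14104.2 s.
Layers = ⌈21.4/0.32⌉ = 67.
Z-hop total = 67 × 1.4 = 93.8 s.
Altogether 14104.2 + 93.8 = 14198 s, i.e. 3.94 hours.

3.94 hours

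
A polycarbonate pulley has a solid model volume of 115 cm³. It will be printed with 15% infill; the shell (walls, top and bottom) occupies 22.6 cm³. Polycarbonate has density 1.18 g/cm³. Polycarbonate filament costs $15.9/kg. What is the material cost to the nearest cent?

$0.68

Volume inside the shell = 115 − 22.6, so 92.4 cm³.
Deposited infill = 0.15 × 92.4, so 13.86 cm³.
Total printed volume = 22.6 + 13.86 = 36.46 cm³.
Mass = 36.46 × 1.18 = 43.0228 g.
At $15.9/kg: 43.0228/1000 × 15.9 = $0.68.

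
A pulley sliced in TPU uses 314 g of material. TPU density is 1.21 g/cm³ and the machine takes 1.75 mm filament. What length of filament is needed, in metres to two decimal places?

Extruded volume: 314/1.21 = 259.5041 cm³ (259504.1 mm³).
A = π r² = π × 0.875² = 2.4053 mm².
L = V/A = 259504.1/2.4053 = 107888.45 mm → 107.89 m.

107.89 m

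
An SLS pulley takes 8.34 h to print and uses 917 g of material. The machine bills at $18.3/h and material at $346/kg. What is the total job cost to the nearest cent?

$469.90

Time charge = 18.3 × 8.34, so $152.622.
Material charge = 346 × 917/1000 = $317.282.
Job cost: 152.622 + 317.282 = 469.904 ≈ $469.90.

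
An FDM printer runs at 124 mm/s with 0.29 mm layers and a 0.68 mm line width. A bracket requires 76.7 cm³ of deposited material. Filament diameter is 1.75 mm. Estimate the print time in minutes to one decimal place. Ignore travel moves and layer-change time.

52.3 minutes

Line area = 0.29 × 0.68 = 0.1972 mm².
Total extruded path = 76700/0.1972 = 388945.2 mm.
Extrusion time: 388945.2 / 124 → 3136.7 s.
In the requested units: 3136.7 s = 52.3 minutes.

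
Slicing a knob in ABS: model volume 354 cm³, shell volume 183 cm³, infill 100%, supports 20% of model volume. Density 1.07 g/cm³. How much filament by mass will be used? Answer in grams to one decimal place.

Infill region = 354 − 183, so 171 cm³.
Infill deposited: 1.00 × 171 → 171 cm³.
Support = 0.20 × 354, so 70.8 cm³.
Total extruded: 183 + 171 + 70.8 → 424.8 cm³.
Mass = 424.8 × 1.07, so 454.536 g.

454.5 g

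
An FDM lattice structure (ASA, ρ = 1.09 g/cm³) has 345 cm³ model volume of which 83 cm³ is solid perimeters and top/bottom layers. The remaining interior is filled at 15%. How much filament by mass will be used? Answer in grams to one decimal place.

Infill region = 345 − 83, so 262 cm³.
Infill deposited: 0.15 × 262 → 39.3 cm³.
Deposited volume = 83 + 39.3 = 122.3 cm³.
Mass = 122.3 × 1.09, so 133.307 g.

133.3 g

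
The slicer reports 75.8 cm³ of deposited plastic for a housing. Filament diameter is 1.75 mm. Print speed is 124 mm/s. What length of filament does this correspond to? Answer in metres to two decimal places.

Filament cross-section = π × (1.75/2)² = 2.4053 mm².
Length = 75.8 cm³ / 2.4053 mm² = 75800 / 2.4053 = 31513.74 mm = 31.51 m.

31.51 m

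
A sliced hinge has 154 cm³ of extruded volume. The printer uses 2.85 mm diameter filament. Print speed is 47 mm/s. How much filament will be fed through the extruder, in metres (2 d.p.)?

24.14 m

A = π r² = π × 1.425² = 6.3794 mm².
Length = 154 cm³ / 6.3794 mm² = 154000 / 6.3794 = 24140.2 mm = 24.14 m.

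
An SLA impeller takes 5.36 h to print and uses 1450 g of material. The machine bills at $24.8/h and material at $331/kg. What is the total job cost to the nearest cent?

Machine cost: 24.8 × 5.36 → $132.928.
Material cost = 331 × 1450/1000 = $479.95.
Job cost: 132.928 + 479.95 = 612.878 ≈ $612.88.

$612.88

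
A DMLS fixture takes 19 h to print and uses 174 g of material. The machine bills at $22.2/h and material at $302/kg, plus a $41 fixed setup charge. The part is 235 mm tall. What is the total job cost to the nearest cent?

$515.35

Machine cost = 22.2 × 19, so $421.80.
Feedstock cost: 302 × 174/1000 → $52.548.
Total = 421.80 + 52.548 + 41 = 515.348 ≈ $515.35.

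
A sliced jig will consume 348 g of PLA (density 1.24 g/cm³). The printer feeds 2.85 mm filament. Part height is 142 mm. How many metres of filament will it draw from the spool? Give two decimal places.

Volume = 348 g / 1.24 g·cm⁻³ = 280.6452 cm³ = 280645.2 mm³.
Filament cross-section = π × (2.85/2)² = 6.3794 mm².
L = V/A = 280645.2/6.3794 = 43992.41 mm → 43.99 m.

43.99 m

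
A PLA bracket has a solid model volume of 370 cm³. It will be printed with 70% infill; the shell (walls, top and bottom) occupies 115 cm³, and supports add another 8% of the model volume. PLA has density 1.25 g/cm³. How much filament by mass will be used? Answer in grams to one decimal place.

403.9 g

Volume inside the shell = 370 − 115 = 255 cm³.
Deposited infill = 0.70 × 255 = 178.5 cm³.
Support = 0.08 × 370 = 29.6 cm³.
Total extruded = 115 + 178.5 + 29.6 = 323.1 cm³.
Mass: 323.1 × 1.25 → 403.875 g.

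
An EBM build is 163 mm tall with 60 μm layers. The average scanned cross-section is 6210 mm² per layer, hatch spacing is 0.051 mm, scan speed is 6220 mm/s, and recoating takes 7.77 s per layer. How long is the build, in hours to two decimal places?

Layer count = ceil(163 / 0.06) = 2717.
Per-layer scan distance: 6210 / 0.051 → 121764.7 mm.
Scan time per layer = 121764.7 / 6220 = 19.5763 s.
Per-layer time: 19.5763 + 7.77 → 27.3463 s.
Build time = 2717 × 27.3463 = 74299.8971 s = 20.64 hours.

20.64 hours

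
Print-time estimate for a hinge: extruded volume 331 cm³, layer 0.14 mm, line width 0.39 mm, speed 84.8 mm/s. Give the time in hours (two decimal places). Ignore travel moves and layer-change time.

Line area: 0.14 × 0.39 → 0.0546 mm².
Total extruded path = 331000/0.0546 = 6062271.1 mm.
Extrusion time = 6062271.1 / 84.8 = 71489 s.
71489 s = 19.86 hours.

19.86 hours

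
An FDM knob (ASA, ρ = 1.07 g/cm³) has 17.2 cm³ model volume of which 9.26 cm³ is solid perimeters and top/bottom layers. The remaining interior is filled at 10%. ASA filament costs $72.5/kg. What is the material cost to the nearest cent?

$0.78

Infill region = 17.2 − 9.26 = 7.94 cm³.
Deposited infill = 0.10 × 7.94 = 0.794 cm³.
Total extruded = 9.26 + 0.794 = 10.054 cm³.
Mass: 10.054 × 1.07 → 10.75778 g.
Cost = 10.75778 g / 1000 × $72.5/kg = $0.78.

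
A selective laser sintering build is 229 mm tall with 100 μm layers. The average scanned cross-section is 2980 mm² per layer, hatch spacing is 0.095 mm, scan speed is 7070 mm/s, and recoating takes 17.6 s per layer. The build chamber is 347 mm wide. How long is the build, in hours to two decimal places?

14.02 hours

Number of layers: 229 / 0.1 → 2290 (rounded up).
Scan path per layer = 2980 / 0.095 = 31368.4 mm.
Laser time per layer = 31368.4 / 7070, so 4.4368 s.
Per-layer time = 4.4368 + 17.6 = 22.0368 s.
Build time = 2290 × 22.0368 = 50464.272 s = 14.02 hours.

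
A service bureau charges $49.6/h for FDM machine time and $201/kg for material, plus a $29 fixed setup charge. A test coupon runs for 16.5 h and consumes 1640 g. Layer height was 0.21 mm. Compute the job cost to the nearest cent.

Machine-time cost = 49.6 × 16.5 = $818.40.
Material charge = 201 × 1640/1000 = $329.64.
Total = 818.40 + 329.64 + 29 = $1177.04.

$1177.04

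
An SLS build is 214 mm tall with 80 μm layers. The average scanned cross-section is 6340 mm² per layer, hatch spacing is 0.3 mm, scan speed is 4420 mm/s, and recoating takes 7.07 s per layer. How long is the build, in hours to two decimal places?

Layer count = ceil(214 / 0.08) = 2675.
Scan path per layer = 6340 / 0.3, so 21133.3 mm.
Scan time per layer = 21133.3 / 4420, so 4.7813 s.
Layer cycle = 4.7813 + 7.07, so 11.8513 s.
Total: 2675 × 11.8513 s = 31702.2275 s → 8.81 hours.

8.81 hours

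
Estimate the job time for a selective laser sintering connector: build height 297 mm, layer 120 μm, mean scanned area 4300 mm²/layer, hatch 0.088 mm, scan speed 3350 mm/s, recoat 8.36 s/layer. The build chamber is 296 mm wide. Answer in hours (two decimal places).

15.78 hours

Layer count = ceil(297 / 0.12) = 2475.
Per-layer scan distance = 4300 / 0.088, so 48863.6 mm.
Per-layer scan time = 48863.6 / 3350 = 14.5861 s.
Per-layer time: 14.5861 + 8.36 → 22.9461 s.
2475 layers × 22.9461 s/layer = 56791.5975 s, i.e. 15.78 hours.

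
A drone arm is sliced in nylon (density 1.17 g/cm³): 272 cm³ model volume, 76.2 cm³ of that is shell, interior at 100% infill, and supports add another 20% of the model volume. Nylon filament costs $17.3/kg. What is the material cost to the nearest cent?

$6.61

Infill region: 272 − 76.2 → 195.8 cm³.
Deposited infill = 1.00 × 195.8, so 195.8 cm³.
Support = 0.20 × 272 = 54.4 cm³.
Total extruded = 76.2 + 195.8 + 54.4 = 326.4 cm³.
Mass = 326.4 × 1.17 = 381.888 g.
At $17.3/kg: 381.888/1000 × 17.3 = $6.61.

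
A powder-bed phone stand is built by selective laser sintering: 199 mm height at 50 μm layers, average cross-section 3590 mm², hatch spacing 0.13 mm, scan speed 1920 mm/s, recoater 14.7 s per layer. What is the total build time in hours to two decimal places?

Layers = ⌈199/0.05⌉ = 3980.
Hatch length per layer = 3590 / 0.13 = 27615.4 mm.
Laser time per layer: 27615.4 / 1920 → 14.383 s.
Time per layer = 14.383 + 14.7, so 29.083 s.
Build time = 3980 × 29.083 = 115750.34 s = 32.15 hours.

32.15 hours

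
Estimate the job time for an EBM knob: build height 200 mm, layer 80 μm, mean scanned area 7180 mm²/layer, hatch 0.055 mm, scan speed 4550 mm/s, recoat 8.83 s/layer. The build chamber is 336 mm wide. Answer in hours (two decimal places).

Layer count = ceil(200 / 0.08) = 2500.
Scan path per layer = 7180 / 0.055 = 130545.5 mm.
Beam time per layer: 130545.5 / 4550 → 28.6913 s.
Layer cycle = 28.6913 + 8.83 = 37.5213 s.
Total: 2500 × 37.5213 s = 93803.25 s → 26.06 hours.

26.06 hours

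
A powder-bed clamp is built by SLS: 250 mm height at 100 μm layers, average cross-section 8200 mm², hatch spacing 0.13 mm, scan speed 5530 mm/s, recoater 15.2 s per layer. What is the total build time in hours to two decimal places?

18.48 hours

Number of layers: 250 / 0.1 → 2500 (rounded up).
Hatch length per layer = 8200 / 0.13, so 63076.9 mm.
Per-layer scan time = 63076.9 / 5530 = 11.4063 s.
Per-layer time: 11.4063 + 15.2 → 26.6063 s.
2500 layers × 26.6063 s/layer = 66515.75 s, i.e. 18.48 hours.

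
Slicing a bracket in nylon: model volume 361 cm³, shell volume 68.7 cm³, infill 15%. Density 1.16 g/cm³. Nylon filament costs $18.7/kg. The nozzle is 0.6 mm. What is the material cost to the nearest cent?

$2.44

Infill region = 361 − 68.7, so 292.3 cm³.
Infill deposited = 0.15 × 292.3 = 43.845 cm³.
Total extruded: 68.7 + 43.845 → 112.545 cm³.
Mass = 112.545 × 1.16 = 130.5522 g.
At $18.7/kg: 130.5522/1000 × 18.7 = $2.44.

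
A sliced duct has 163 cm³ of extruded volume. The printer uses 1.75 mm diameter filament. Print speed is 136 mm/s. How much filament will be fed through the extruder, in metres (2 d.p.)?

67.77 m

A = π r² = π × 0.875² = 2.4053 mm².
Length = 163 cm³ / 2.4053 mm² = 163000 / 2.4053 = 67767.01 mm = 67.77 m.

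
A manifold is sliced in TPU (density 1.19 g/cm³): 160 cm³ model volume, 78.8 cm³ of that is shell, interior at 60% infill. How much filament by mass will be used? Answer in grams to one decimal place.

151.7 g

Volume inside the shell = 160 − 78.8, so 81.2 cm³.
Infill deposited = 0.60 × 81.2, so 48.72 cm³.
Total printed volume: 78.8 + 48.72 → 127.52 cm³.
Mass = 127.52 × 1.19, so 151.7488 g.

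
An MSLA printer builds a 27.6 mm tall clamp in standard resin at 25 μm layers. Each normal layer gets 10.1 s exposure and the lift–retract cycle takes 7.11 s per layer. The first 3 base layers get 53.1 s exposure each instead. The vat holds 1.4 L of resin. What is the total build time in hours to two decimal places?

Layers = ⌈27.6/0.025⌉ = 1104.
Burn-in layers: 3 × (53.1 + 7.11) → 180.63 s.
Normal layers = 1101 × (10.1 + 7.11) = 18948.21 s.
Total = 180.63 + 18948.21 = 19128.84 s = 5.31 hours.

5.31 hours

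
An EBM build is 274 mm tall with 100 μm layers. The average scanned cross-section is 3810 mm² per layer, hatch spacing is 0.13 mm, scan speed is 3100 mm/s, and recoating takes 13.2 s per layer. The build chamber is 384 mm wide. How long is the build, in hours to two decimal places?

Layers = ⌈274/0.1⌉ = 2740.
Per-layer scan distance = 3810 / 0.13, so 29307.7 mm.
Scan time per layer = 29307.7 / 3100, so 9.4541 s.
Per-layer time = 9.4541 + 13.2, so 22.6541 s.
2740 layers × 22.6541 s/layer = 62072.234 s, i.e. 17.24 hours.

17.24 hours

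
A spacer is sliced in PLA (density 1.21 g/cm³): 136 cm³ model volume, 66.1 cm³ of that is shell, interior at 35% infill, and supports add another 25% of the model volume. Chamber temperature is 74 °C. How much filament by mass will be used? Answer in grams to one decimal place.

Infill region = 136 − 66.1, so 69.9 cm³.
Deposited infill = 0.35 × 69.9 = 24.465 cm³.
Support: 0.25 × 136 → 34 cm³.
Total extruded: 66.1 + 24.465 + 34 → 124.565 cm³.
Mass: 124.565 × 1.21 → 150.72365 g.

150.7 g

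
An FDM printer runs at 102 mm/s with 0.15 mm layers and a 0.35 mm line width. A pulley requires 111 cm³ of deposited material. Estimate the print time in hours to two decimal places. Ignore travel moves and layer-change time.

5.76 hours

Extrusion cross-section = 0.15 × 0.35 = 0.0525 mm².
Toolpath length = 111 cm³ / 0.0525 mm² = 111000 / 0.0525 = 2114285.7 mm.
Print-move time: 2114285.7 / 102 → 20728.3 s.
In the requested units: 20728.3 s = 5.76 hours.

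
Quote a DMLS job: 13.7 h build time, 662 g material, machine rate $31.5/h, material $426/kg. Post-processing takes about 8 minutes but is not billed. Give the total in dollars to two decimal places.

Machine-time cost = 31.5 × 13.7 = $431.55.
Feedstock cost: 426 × 662/1000 → $282.012.
Job cost: 431.55 + 282.012 = 713.562 ≈ $713.56.

$713.56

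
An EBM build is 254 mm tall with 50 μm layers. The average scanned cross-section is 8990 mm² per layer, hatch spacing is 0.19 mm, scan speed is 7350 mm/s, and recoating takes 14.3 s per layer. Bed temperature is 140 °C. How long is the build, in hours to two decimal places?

29.26 hours

Layers = ⌈254/0.05⌉ = 5080.
Scan path per layer = 8990 / 0.19, so 47315.8 mm.
Beam time per layer = 47315.8 / 7350, so 6.4375 s.
Per-layer time = 6.4375 + 14.3, so 20.7375 s.
Total: 5080 × 20.7375 s = 105346.5 s → 29.26 hours.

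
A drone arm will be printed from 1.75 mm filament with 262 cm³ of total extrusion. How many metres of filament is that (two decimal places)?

108.93 m

Filament cross-section = π × (1.75/2)² = 2.4053 mm².
Length = 262 cm³ / 2.4053 mm² = 262000 / 2.4053 = 108926.12 mm = 108.93 m.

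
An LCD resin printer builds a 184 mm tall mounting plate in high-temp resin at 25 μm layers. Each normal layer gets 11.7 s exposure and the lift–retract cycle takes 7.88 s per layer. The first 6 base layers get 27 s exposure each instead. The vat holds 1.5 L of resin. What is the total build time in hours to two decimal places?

Number of layers: 184 / 0.025 → 7360 (rounded up).
Burn-in layers = 6 × (27 + 7.88), so 209.28 s.
Normal layers = 7354 × (11.7 + 7.88) = 143991.32 s.
Total = 209.28 + 143991.32 = 144200.6 s = 40.06 hours.

40.06 hours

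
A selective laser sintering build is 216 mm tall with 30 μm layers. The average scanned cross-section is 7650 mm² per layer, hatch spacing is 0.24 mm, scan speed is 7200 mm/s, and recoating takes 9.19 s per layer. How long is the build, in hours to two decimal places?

27.23 hours

Layer count = ceil(216 / 0.03) = 7200.
Hatch length per layer = 7650 / 0.24 = 31875 mm.
Scan time per layer = 31875 / 7200 = 4.4271 s.
Per-layer time = 4.4271 + 9.19, so 13.6171 s.
Build time = 7200 × 13.6171 = 98043.12 s = 27.23 hours.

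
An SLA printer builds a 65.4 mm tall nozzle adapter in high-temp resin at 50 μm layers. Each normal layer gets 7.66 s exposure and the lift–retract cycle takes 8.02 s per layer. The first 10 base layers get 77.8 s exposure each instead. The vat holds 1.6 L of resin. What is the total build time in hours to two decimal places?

Number of layers: 65.4 / 0.05 → 1308 (rounded up).
Burn-in layers = 10 × (77.8 + 8.02), so 858.2 s.
Normal layers = 1298 × (7.66 + 8.02), so 20352.64 s.
Total = 858.2 + 20352.64 = 21210.84 s = 5.89 hours.

5.89 hours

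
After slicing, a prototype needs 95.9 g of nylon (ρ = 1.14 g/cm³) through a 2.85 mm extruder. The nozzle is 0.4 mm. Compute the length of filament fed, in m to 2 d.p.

13.19 m

Extruded volume: 95.9/1.14 = 84.1228 cm³ (84122.8 mm³).
A = π r² = π × 1.425² = 6.3794 mm².
Length = 84122.8 / 6.3794 = 13186.63 mm = 13.19 m.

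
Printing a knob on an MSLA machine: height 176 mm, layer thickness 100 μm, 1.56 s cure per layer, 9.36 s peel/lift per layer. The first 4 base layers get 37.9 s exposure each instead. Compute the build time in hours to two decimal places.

Number of layers: 176 / 0.1 → 1760 (rounded up).
Base layers: 4 × (37.9 + 9.36) → 189.04 s.
Normal layers = 1756 × (1.56 + 9.36), so 19175.52 s.
Total = 189.04 + 19175.52 = 19364.56 s = 5.38 hours.

5.38 hours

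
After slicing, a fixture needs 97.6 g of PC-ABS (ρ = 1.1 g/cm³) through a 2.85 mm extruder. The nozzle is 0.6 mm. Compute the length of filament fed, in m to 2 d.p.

13.91 m

Volume = 97.6 g / 1.1 g·cm⁻³ = 88.7273 cm³ = 88727.3 mm³.
Filament cross-section = π × (2.85/2)² = 6.3794 mm².
L = V/A = 88727.3/6.3794 = 13908.41 mm → 13.91 m.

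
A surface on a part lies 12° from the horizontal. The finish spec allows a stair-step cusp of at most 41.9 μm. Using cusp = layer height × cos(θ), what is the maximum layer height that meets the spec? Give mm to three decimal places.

t = h_c / cos θ = 0.0419 / 0.9781 = 0.043 mm.

0.043 mm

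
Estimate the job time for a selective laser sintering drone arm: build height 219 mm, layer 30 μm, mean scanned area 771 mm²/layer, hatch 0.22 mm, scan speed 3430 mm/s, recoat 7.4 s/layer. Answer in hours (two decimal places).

17.08 hours

Layers = ⌈219/0.03⌉ = 7300.
Scan path per layer = 771 / 0.22 = 3504.5 mm.
Laser time per layer: 3504.5 / 3430 → 1.0217 s.
Per-layer time = 1.0217 + 7.4, so 8.4217 s.
Build time = 7300 × 8.4217 = 61478.41 s = 17.08 hours.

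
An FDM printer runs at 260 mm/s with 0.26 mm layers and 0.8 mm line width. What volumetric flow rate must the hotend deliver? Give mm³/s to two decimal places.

Bead cross-section: 0.26 × 0.8 → 0.208 mm².
Q = v·A = 260 × 0.208 = 54.08 mm³/s.

54.08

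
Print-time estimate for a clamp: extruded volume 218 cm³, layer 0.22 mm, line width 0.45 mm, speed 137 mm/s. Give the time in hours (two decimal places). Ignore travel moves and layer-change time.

Bead cross-section: 0.22 × 0.45 → 0.099 mm².
Total extruded path = 218000/0.099 = 2202020.2 mm.
Extrusion time = 2202020.2 / 137, so 16073.1 s.
16073.1 s = 4.46 hours.

4.46 hours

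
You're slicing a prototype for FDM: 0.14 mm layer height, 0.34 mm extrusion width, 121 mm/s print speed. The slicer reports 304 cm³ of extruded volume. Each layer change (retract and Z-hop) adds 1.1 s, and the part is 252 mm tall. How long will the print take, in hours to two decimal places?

Line area = 0.14 × 0.34 = 0.0476 mm².
Total extruded path = 304000/0.0476 = 6386554.6 mm.
Print-move time = 6386554.6 / 121 = 52781.4 s.
Layer count = ceil(252 / 0.14) = 1800.
Z-hop total = 1800 × 1.1, so 1980 s.
Total = 52781.4 + 1980 = 54761.4 s = 15.21 hours.

15.21 hours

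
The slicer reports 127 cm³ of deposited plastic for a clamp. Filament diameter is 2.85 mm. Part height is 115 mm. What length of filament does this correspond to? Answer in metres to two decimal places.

19.91 m

Filament cross-section = π × (2.85/2)² = 6.3794 mm².
Length = 127 cm³ / 6.3794 mm² = 127000 / 6.3794 = 19907.83 mm = 19.91 m.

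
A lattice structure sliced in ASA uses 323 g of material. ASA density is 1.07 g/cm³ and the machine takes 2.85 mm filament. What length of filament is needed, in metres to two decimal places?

Extruded volume: 323/1.07 = 301.8692 cm³ (301869.2 mm³).
Filament cross-section = π × (2.85/2)² = 6.3794 mm².
L = V/A = 301869.2/6.3794 = 47319.37 mm → 47.32 m.

47.32 m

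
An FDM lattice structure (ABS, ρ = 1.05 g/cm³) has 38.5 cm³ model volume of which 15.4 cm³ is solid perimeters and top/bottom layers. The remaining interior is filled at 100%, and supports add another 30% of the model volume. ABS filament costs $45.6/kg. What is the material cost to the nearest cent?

$2.40

Interior volume = 38.5 − 15.4 = 23.1 cm³.
Infill deposited = 1.00 × 23.1, so 23.1 cm³.
Support = 0.30 × 38.5, so 11.55 cm³.
Deposited volume = 15.4 + 23.1 + 11.55 = 50.05 cm³.
Mass: 50.05 × 1.05 → 52.5525 g.
At $45.6/kg: 52.5525/1000 × 45.6 = $2.40.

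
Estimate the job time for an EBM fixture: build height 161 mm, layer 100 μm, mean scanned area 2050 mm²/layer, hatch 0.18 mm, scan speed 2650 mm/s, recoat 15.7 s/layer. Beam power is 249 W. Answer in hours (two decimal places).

8.94 hours

Layers = ⌈161/0.1⌉ = 1610.
Hatch length per layer = 2050 / 0.18, so 11388.9 mm.
Beam time per layer = 11388.9 / 2650, so 4.2977 s.
Time per layer = 4.2977 + 15.7, so 19.9977 s.
1610 layers × 19.9977 s/layer = 32196.297 s, i.e. 8.94 hours.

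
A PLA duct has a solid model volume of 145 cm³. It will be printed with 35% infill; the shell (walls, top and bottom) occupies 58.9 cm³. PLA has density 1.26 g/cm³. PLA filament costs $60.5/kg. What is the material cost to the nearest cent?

$6.79

Infill region = 145 − 58.9, so 86.1 cm³.
Infill deposited = 0.35 × 86.1, so 30.135 cm³.
Deposited volume = 58.9 + 30.135, so 89.035 cm³.
Mass: 89.035 × 1.26 → 112.1841 g.
At $60.5/kg: 112.1841/1000 × 60.5 = $6.79.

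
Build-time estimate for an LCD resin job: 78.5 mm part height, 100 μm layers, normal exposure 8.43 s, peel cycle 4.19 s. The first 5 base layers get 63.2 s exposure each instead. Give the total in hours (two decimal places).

Layers = ⌈78.5/0.1⌉ = 785.
Bottom layers = 5 × (63.2 + 4.19), so 336.95 s.
Normal layers = 780 × (8.43 + 4.19) = 9843.6 s.
Sum: 336.95 + 9843.6 = 10180.55 s → 2.83 hours.

2.83 hours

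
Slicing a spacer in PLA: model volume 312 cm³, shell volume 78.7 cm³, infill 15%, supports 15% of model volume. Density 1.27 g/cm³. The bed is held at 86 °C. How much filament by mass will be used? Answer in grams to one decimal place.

Volume inside the shell: 312 − 78.7 → 233.3 cm³.
Infill deposited = 0.15 × 233.3, so 34.995 cm³.
Support: 0.15 × 312 → 46.8 cm³.
Deposited volume: 78.7 + 34.995 + 46.8 → 160.495 cm³.
Mass = 160.495 × 1.27 = 203.82865 g.

203.8 g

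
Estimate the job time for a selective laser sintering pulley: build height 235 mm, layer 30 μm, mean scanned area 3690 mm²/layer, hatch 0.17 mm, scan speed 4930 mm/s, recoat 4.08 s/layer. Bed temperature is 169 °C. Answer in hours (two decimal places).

Layer count = ceil(235 / 0.03) = 7834.
Per-layer scan distance = 3690 / 0.17 = 21705.9 mm.
Scan time per layer = 21705.9 / 4930, so 4.4028 s.
Time per layer = 4.4028 + 4.08, so 8.4828 s.
7834 layers × 8.4828 s/layer = 66454.2552 s, i.e. 18.46 hours.

18.46 hours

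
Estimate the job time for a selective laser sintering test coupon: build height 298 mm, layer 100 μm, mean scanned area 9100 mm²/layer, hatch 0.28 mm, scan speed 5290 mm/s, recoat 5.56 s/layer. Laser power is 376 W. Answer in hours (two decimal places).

Layers = ⌈298/0.1⌉ = 2980.
Hatch length per layer: 9100 / 0.28 → 32500 mm.
Laser time per layer = 32500 / 5290, so 6.1437 s.
Time per layer: 6.1437 + 5.56 → 11.7037 s.
Total: 2980 × 11.7037 s = 34877.026 s → 9.69 hours.

9.69 hours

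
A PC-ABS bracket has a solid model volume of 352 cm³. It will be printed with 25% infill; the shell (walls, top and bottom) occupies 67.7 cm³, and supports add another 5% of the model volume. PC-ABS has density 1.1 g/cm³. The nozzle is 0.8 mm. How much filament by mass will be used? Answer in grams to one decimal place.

Interior volume = 352 − 67.7, so 284.3 cm³.
Infill deposited = 0.25 × 284.3 = 71.075 cm³.
Support = 0.05 × 352 = 17.6 cm³.
Deposited volume = 67.7 + 71.075 + 17.6, so 156.375 cm³.
Mass: 156.375 × 1.1 → 172.0125 g.

172.0 g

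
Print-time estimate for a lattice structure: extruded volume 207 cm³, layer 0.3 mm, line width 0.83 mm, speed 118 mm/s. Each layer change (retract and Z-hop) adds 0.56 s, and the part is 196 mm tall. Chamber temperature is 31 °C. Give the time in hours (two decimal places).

Line area = 0.3 × 0.83 = 0.249 mm².
Path length: 207000 mm³ / 0.249 mm² → 831325.3 mm.
Print-move time = 831325.3 / 118, so 7045.1 s.
Number of layers: 196 / 0.3 → 654 (rounded up).
Non-print overhead = 654 × 0.56 = 366.24 s.
Altogether 7045.1 + 366.24 = 7411.34 s, i.e. 2.06 hours.

2.06 hours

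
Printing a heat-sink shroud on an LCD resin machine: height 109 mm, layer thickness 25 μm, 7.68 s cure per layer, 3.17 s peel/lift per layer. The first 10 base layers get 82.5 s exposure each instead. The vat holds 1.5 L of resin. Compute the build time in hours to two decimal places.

13.35 hours

Layer count = ceil(109 / 0.025) = 4360.
Burn-in layers = 10 × (82.5 + 3.17) = 856.7 s.
Normal layers: 4350 × (7.68 + 3.17) → 47197.5 s.
Sum: 856.7 + 47197.5 = 48054.2 s → 13.35 hours.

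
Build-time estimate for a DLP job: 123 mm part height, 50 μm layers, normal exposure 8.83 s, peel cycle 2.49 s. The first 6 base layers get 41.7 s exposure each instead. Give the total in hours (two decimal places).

Layer count = ceil(123 / 0.05) = 2460.
Bottom layers: 6 × (41.7 + 2.49) → 265.14 s.
Normal layers = 2454 × (8.83 + 2.49) = 27779.28 s.
Total = 265.14 + 27779.28 = 28044.42 s = 7.79 hours.

7.79 hours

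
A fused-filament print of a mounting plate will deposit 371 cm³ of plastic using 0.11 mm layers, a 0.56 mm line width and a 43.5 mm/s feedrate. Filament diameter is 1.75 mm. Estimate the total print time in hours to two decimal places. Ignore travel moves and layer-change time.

Extrusion cross-section = 0.11 × 0.56 = 0.0616 mm².
Path length: 371000 mm³ / 0.0616 mm² → 6022727.3 mm.
Print-move time = 6022727.3 / 43.5 = 138453.5 s.
In the requested units: 138453.5 s = 38.46 hours.

38.46 hours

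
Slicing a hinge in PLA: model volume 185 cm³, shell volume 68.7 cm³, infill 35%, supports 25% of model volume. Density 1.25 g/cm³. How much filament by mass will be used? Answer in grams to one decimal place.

194.6 g

Infill region = 185 − 68.7 = 116.3 cm³.
Deposited infill = 0.35 × 116.3 = 40.705 cm³.
Support: 0.25 × 185 → 46.25 cm³.
Total printed volume = 68.7 + 40.705 + 46.25, so 155.655 cm³.
Mass = 155.655 × 1.25, so 194.56875 g.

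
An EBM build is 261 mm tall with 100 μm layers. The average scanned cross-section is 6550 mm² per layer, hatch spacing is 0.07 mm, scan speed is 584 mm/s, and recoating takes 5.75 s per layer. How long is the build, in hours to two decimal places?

120.33 hours

Number of layers: 261 / 0.1 → 2610 (rounded up).
Scan path per layer = 6550 / 0.07 = 93571.4 mm.
Scan time per layer = 93571.4 / 584 = 160.225 s.
Time per layer = 160.225 + 5.75 = 165.975 s.
Total: 2610 × 165.975 s = 433194.75 s → 120.33 hours.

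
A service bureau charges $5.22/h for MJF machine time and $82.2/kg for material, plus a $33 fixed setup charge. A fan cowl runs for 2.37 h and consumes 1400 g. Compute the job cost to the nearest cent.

$160.45

Machine-time cost: 5.22 × 2.37 → $12.3714.
Material cost = 82.2 × 1400/1000 = $115.08.
Adding setup: 12.3714 + 115.08 + 33 → 160.4514 ≈ $160.45.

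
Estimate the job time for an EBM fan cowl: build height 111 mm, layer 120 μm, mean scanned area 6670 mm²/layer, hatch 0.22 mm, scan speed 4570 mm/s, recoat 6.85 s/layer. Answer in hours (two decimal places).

Layer count = ceil(111 / 0.12) = 925.
Scan path per layer = 6670 / 0.22 = 30318.2 mm.
Per-layer scan time = 30318.2 / 4570, so 6.6342 s.
Layer cycle: 6.6342 + 6.85 → 13.4842 s.
Build time = 925 × 13.4842 = 12472.885 s = 3.46 hours.

3.46 hours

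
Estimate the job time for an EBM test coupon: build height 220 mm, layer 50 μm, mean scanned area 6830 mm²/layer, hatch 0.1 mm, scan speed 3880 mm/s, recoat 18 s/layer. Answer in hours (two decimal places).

43.51 hours

Layers = ⌈220/0.05⌉ = 4400.
Scan path per layer: 6830 / 0.1 → 68300 mm.
Beam time per layer = 68300 / 3880 = 17.6031 s.
Layer cycle = 17.6031 + 18 = 35.6031 s.
4400 layers × 35.6031 s/layer = 156653.64 s, i.e. 43.51 hours.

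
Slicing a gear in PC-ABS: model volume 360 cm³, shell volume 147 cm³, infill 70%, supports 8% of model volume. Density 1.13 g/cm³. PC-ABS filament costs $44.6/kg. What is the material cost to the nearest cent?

$16.37

Volume inside the shell = 360 − 147, so 213 cm³.
Deposited infill: 0.70 × 213 → 149.1 cm³.
Support = 0.08 × 360 = 28.8 cm³.
Total printed volume: 147 + 149.1 + 28.8 → 324.9 cm³.
Mass: 324.9 × 1.13 → 367.137 g.
At $44.6/kg: 367.137/1000 × 44.6 = $16.37.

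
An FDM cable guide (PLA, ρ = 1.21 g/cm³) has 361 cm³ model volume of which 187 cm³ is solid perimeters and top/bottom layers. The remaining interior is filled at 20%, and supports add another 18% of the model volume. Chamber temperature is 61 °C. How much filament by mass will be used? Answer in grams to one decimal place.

347.0 g

Infill region = 361 − 187, so 174 cm³.
Infill volume = 0.20 × 174 = 34.8 cm³.
Support = 0.18 × 361, so 64.98 cm³.
Total extruded = 187 + 34.8 + 64.98, so 286.78 cm³.
Mass = 286.78 × 1.21, so 347.0038 g.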